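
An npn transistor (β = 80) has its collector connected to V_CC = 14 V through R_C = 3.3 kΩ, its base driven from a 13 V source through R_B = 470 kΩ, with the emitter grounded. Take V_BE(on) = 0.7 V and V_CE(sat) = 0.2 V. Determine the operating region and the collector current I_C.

active; I_C ≈ 2.1 mA

Assume active. Base-emitter loop: I_B = (V_BB − V_BE)/R_B = (13 − 0.7)/470 = 0.0262 mA.
I_C = β·I_B = 80×0.0262 = 2.09 mA.
V_CE = V_CC − I_C·R_C = 14 − 2.09×3.3 = 7.09 V > V_CE(sat), so the active-region assumption holds.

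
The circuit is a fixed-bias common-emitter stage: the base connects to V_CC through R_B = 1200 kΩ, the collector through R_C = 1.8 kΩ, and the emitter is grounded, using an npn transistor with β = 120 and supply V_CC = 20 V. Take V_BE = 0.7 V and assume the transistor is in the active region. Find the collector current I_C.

Base loop: V_CC = I_B·R_B + V_BE, so I_B = (20 − 0.7)/1200 kΩ = 0.0161 mA.
In the active region I_C = β·I_B = 120 × 0.0161 = 1.93 mA.
Collector loop: V_CE = V_CC − I_C·R_C = 20 − 1.93×1.8 = 16.5 V.
Since V_CE = 16.5 V > V_CE(sat) ≈ 0.2 V, the transistor is in the active region as assumed.

I_C ≈ 1.9 mA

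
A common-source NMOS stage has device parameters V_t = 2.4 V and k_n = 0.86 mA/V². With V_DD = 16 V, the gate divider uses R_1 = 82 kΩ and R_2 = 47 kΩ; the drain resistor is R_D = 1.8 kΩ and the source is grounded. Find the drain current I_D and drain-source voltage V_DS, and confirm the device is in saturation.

I_D ≈ 5.1 mA, V_DS ≈ 6.9 V

V_G = V_DD·R_2/(R_1+R_2) = 16×47/129 = 5.83 V. With the source grounded, V_GS = V_G = 5.83 V.
Assume saturation: I_D = (k_n/2)(V_GS − V_t)² = (0.86/2)×(5.83 − 2.4)² = 0.43×3.43² = 5.06 mA.
V_DS = V_DD − I_D·R_D = 16 − 5.06×1.8 = 6.9 V.
Saturation requires V_DS ≥ V_GS − V_t = 3.43 V; 6.9 ≥ 3.43 ✓.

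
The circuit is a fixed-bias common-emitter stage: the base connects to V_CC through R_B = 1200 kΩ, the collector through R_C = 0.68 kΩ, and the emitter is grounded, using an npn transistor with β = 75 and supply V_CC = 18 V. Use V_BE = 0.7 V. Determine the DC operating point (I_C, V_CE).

I_C ≈ 1.1 mA, V_CE ≈ 17 V

Base loop: V_CC = I_B·R_B + V_BE, so I_B = (18 − 0.7)/1200 kΩ = 0.0144 mA.
In the active region I_C = β·I_B = 75 × 0.0144 = 1.08 mA.
Collector loop: V_CE = V_CC − I_C·R_C = 18 − 1.08×0.68 = 17.3 V.
Since V_CE = 17.3 V > V_CE(sat) ≈ 0.2 V, the transistor is in the active region as assumed.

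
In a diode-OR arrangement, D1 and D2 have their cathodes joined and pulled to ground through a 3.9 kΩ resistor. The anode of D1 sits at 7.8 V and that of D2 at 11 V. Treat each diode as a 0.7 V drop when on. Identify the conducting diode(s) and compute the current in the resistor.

Only D2 conducts; I_R ≈ 2.6 mA

Assume both conduct. Then node N would need to be at both 7.8−0.7 = 7.1 V and 11−0.7 = 10.3 V, which is impossible.
Assume only D2 conducts: V_N = 11 − 0.7 = 10.3 V, so I_R = 10.3/3.9 = 2.64 mA.
Check D1: its anode-to-cathode voltage is 7.8 − 10.3 = -2.5 V < 0.7 V, so it is off. The assumption is consistent.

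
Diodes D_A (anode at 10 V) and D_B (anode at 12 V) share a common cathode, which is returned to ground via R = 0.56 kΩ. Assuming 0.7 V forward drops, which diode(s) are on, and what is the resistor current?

Only D_B conducts; I_R ≈ 20 mA

Assume both conduct. Then node N would need to be at both 10−0.7 = 9.3 V and 12−0.7 = 11.3 V, which is impossible.
Assume only D_B conducts: V_N = 12 − 0.7 = 11.3 V, so I_R = 11.3/0.56 = 20.2 mA.
Check D_A: its anode-to-cathode voltage is 10 − 11.3 = -1.3 V < 0.7 V, so it is off. The assumption is consistent.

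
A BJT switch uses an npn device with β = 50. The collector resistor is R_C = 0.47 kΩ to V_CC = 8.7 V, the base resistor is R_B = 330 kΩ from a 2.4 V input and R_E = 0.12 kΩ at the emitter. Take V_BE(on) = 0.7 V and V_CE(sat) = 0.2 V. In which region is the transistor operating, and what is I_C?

active; I_C ≈ 0.25 mA

Assume active. Base-emitter loop: I_B = (V_BB − V_BE)/(R_B + (β+1)R_E) = (2.4 − 0.7)/(330 + 51×0.12) = 0.00506 mA.
I_C = β·I_B = 50×0.00506 = 0.253 mA.
V_CE = V_CC − I_C·R_C − I_E·R_E = 8.7 − 0.253×0.47 − 0.258×0.12 = 8.55 V > V_CE(sat), so the active-region assumption holds.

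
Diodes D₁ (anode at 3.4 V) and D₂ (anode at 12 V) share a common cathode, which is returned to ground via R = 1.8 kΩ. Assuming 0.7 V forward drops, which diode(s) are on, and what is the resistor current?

Assume both conduct. Then node N would need to be at both 3.4−0.7 = 2.7 V and 12−0.7 = 11.3 V, which is impossible.
Assume only D₂ conducts: V_N = 12 − 0.7 = 11.3 V, so I_R = 11.3/1.8 = 6.28 mA.
Check D₁: its anode-to-cathode voltage is 3.4 − 11.3 = -7.9 V < 0.7 V, so it is off. The assumption is consistent.

Only D₂ conducts; I_R ≈ 6.3 mA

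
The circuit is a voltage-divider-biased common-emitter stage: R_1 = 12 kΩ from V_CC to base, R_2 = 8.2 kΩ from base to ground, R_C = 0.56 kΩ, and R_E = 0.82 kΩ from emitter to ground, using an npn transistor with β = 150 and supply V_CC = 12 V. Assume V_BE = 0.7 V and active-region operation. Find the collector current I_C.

I_C ≈ 4.9 mA

Thevenize the base divider: V_Th = V_CC·R_2/(R_1+R_2) = 12×8.2/20.2 = 4.87 V, R_Th = R_1‖R_2 = 4.87 kΩ.
Base-emitter loop: V_Th = I_B·R_Th + V_BE + (β+1)I_B·R_E, so I_B = (4.87 − 0.7) / (4.87 + 151×0.82) = 0.0324 mA.
I_C = β·I_B = 150×0.0324 = 4.86 mA, and I_E = (β+1)I_B = 4.89 mA.
V_CE = V_CC − I_C·R_C − I_E·R_E = 12 − 4.86×0.56 − 4.89×0.82 = 5.26 V.
V_CE = 5.26 V > 0.2 V confirms active-region operation.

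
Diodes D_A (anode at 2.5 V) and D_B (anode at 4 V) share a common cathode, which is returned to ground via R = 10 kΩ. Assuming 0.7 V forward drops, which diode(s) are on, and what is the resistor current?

Only D_B conducts; I_R ≈ 0.33 mA

Assume both conduct. Then node N would need to be at both 2.5−0.7 = 1.8 V and 4−0.7 = 3.3 V, which is impossible.
Assume only D_B conducts: V_N = 4 − 0.7 = 3.3 V, so I_R = 3.3/10 = 0.33 mA.
Check D_A: its anode-to-cathode voltage is 2.5 − 3.3 = -0.8 V < 0.7 V, so it is off. The assumption is consistent.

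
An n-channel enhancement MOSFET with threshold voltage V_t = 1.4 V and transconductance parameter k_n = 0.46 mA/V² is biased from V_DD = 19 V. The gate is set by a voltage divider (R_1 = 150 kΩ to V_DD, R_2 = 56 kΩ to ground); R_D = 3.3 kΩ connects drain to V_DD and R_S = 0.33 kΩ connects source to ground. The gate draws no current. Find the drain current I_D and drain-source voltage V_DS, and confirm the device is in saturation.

I_D ≈ 2.1 mA, V_DS ≈ 11 V

V_G = V_DD·R_2/(R_1+R_2) = 19×56/206 = 5.17 V.
Assume saturation: I_D = (k_n/2)(V_GS − V_t)² with V_GS = V_G − I_D·R_S = 5.17 − 0.33·I_D.
Substituting gives 0.025·I_D² − 1.57·I_D + 3.26 = 0, with roots I_D = 2.15 or 60.6 mA.
The root I_D = 60.6 mA gives V_GS = -14.8 V ≤ V_t, so take I_D = 2.15 mA.
Then V_GS = 4.46 V and V_DS = V_DD − I_D(R_D+R_S) = 19 − 2.15×3.63 = 11.2 V.
Saturation requires V_DS ≥ V_GS − V_t = 3.06 V; 11.2 ≥ 3.06 ✓.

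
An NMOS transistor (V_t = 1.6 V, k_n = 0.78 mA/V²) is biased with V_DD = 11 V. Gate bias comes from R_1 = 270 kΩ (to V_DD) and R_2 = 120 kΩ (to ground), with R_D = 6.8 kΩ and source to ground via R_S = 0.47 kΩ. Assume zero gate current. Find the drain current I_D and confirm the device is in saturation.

V_G = V_DD·R_2/(R_1+R_2) = 11×120/390 = 3.38 V.
Assume saturation: I_D = (k_n/2)(V_GS − V_t)² with V_GS = V_G − I_D·R_S = 3.38 − 0.47·I_D.
Substituting gives 0.0862·I_D² − 1.65·I_D + 1.24 = 0, with roots I_D = 0.783 or 18.4 mA.
The root I_D = 18.4 mA gives V_GS = -5.27 V ≤ V_t, so take I_D = 0.783 mA.
Then V_GS = 3.02 V and V_DS = V_DD − I_D(R_D+R_S) = 11 − 0.783×7.27 = 5.31 V.
Saturation requires V_DS ≥ V_GS − V_t = 1.42 V; 5.31 ≥ 1.42 ✓.

I_D ≈ 0.78 mA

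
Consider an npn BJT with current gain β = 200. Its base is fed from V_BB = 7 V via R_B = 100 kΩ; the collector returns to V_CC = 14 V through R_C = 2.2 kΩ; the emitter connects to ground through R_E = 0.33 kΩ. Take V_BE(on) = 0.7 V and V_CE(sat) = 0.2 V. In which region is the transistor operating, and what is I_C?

saturation; I_C ≈ 5.4 mA

Assume active: I_B = (7 − 0.7)/(100 + 201×0.33) = 0.0379 mA, I_C = β·I_B = 7.58 mA.
Then V_CE = 14 − 7.58×2.2 − 7.61×0.33 = -5.18 V < 0.2 V — the active assumption fails.
Re-solve with V_CE = 0.2 V. KCL at the emitter: V_E/R_E = (V_BB−0.7−V_E)/R_B + (V_CC−0.2−V_E)/R_C, giving V_E = 1.81 V.
I_C = (V_CC − 0.2 − V_E)/R_C = (13.8 − 1.81)/2.2 = 5.45 mA.
Check: I_B = (6.3 − 1.81)/100 = 0.0449 mA, and β·I_B = 8.97 mA > I_C, confirming saturation.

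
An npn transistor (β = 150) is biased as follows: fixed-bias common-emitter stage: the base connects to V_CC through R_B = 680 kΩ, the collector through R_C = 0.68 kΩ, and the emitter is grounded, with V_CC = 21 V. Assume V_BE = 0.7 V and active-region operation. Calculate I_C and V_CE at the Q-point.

I_C ≈ 4.5 mA, V_CE ≈ 18 V

Base loop: V_CC = I_B·R_B + V_BE, so I_B = (21 − 0.7)/680 kΩ = 0.0299 mA.
In the active region I_C = β·I_B = 150 × 0.0299 = 4.48 mA.
Collector loop: V_CE = V_CC − I_C·R_C = 21 − 4.48×0.68 = 18 V.
Since V_CE = 18 V > V_CE(sat) ≈ 0.2 V, the transistor is in the active region as assumed.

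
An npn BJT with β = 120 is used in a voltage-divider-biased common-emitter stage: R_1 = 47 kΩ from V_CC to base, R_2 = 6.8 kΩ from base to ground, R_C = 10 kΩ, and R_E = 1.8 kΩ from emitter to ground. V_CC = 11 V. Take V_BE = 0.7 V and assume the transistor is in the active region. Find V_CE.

Thevenize the base divider: V_Th = V_CC·R_2/(R_1+R_2) = 11×6.8/53.8 = 1.39 V, R_Th = R_1‖R_2 = 5.94 kΩ.
Base-emitter loop: V_Th = I_B·R_Th + V_BE + (β+1)I_B·R_E, so I_B = (1.39 − 0.7) / (5.94 + 121×1.8) = 0.00309 mA.
I_C = β·I_B = 120×0.00309 = 0.37 mA, and I_E = (β+1)I_B = 0.373 mA.
V_CE = V_CC − I_C·R_C − I_E·R_E = 11 − 0.37×10 − 0.373×1.8 = 6.63 V.
V_CE = 6.63 V > 0.2 V confirms active-region operation.

V_CE ≈ 6.6 V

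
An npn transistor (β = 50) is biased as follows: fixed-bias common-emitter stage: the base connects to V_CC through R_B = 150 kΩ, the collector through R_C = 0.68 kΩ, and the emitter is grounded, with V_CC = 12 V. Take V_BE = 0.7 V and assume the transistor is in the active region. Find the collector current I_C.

I_C ≈ 3.8 mA

Base loop: V_CC = I_B·R_B + V_BE, so I_B = (12 − 0.7)/150 kΩ = 0.0753 mA.
In the active region I_C = β·I_B = 50 × 0.0753 = 3.77 mA.
Collector loop: V_CE = V_CC − I_C·R_C = 12 − 3.77×0.68 = 9.44 V.
Since V_CE = 9.44 V > V_CE(sat) ≈ 0.2 V, the transistor is in the active region as assumed.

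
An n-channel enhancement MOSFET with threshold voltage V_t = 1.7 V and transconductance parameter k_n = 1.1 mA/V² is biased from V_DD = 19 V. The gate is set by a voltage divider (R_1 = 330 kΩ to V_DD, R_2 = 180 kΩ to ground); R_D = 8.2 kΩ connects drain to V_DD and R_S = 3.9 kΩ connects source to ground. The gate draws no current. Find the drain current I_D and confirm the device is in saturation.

V_G = V_DD·R_2/(R_1+R_2) = 19×180/510 = 6.71 V.
Assume saturation: I_D = (k_n/2)(V_GS − V_t)² with V_GS = V_G − I_D·R_S = 6.71 − 3.9·I_D.
Substituting gives 8.37·I_D² − 22.5·I_D + 13.8 = 0, with roots I_D = 0.947 or 1.74 mA.
The root I_D = 1.74 mA gives V_GS = -0.0784 V ≤ V_t, so take I_D = 0.947 mA.
Then V_GS = 3.01 V and V_DS = V_DD − I_D(R_D+R_S) = 19 − 0.947×12.1 = 7.54 V.
Saturation requires V_DS ≥ V_GS − V_t = 1.31 V; 7.54 ≥ 1.31 ✓.

I_D ≈ 0.95 mA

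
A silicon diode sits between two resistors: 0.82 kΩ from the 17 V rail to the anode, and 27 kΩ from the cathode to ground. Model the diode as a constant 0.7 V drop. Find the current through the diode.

The two resistors are in series with the diode, so KVL gives 17 = I·0.82 + 0.7 + I·27.
I = (17 − 0.7) / (0.82 + 27) kΩ = 16.3 / 27.8 = 0.586 mA.

I ≈ 0.59 mA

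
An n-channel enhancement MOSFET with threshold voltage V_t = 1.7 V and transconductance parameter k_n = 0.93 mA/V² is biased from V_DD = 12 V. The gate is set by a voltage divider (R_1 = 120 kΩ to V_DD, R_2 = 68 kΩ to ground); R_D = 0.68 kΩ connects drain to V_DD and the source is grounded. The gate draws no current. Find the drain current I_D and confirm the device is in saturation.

V_G = V_DD·R_2/(R_1+R_2) = 12×68/188 = 4.34 V. With the source grounded, V_GS = V_G = 4.34 V.
Assume saturation: I_D = (k_n/2)(V_GS − V_t)² = (0.93/2)×(4.34 − 1.7)² = 0.465×2.64² = 3.24 mA.
V_DS = V_DD − I_D·R_D = 12 − 3.24×0.68 = 9.8 V.
Saturation requires V_DS ≥ V_GS − V_t = 2.64 V; 9.8 ≥ 2.64 ✓.

I_D ≈ 3.2 mA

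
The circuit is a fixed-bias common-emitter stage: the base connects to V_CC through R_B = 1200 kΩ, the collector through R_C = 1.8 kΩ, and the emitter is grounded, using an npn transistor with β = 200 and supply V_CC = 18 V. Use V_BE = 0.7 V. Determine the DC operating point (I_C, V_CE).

Base loop: V_CC = I_B·R_B + V_BE, so I_B = (18 − 0.7)/1200 kΩ = 0.0144 mA.
In the active region I_C = β·I_B = 200 × 0.0144 = 2.88 mA.
Collector loop: V_CE = V_CC − I_C·R_C = 18 − 2.88×1.8 = 12.8 V.
Since V_CE = 12.8 V > V_CE(sat) ≈ 0.2 V, the transistor is in the active region as assumed.

I_C ≈ 2.9 mA, V_CE ≈ 13 V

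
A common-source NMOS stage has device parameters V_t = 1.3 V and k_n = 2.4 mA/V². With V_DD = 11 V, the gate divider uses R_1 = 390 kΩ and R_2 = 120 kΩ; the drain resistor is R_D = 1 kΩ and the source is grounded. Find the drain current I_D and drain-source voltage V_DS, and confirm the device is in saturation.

V_G = V_DD·R_2/(R_1+R_2) = 11×120/510 = 2.59 V. With the source grounded, V_GS = V_G = 2.59 V.
Assume saturation: I_D = (k_n/2)(V_GS − V_t)² = (2.4/2)×(2.59 − 1.3)² = 1.2×1.29² = 1.99 mA.
V_DS = V_DD − I_D·R_D = 11 − 1.99×1 = 9.01 V.
Saturation requires V_DS ≥ V_GS − V_t = 1.29 V; 9.01 ≥ 1.29 ✓.

I_D ≈ 2 mA, V_DS ≈ 9 V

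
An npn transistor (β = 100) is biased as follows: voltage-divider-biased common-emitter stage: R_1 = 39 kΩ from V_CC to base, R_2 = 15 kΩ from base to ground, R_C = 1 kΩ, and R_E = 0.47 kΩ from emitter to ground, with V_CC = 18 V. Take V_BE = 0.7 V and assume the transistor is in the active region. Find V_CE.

Thevenize the base divider: V_Th = V_CC·R_2/(R_1+R_2) = 18×15/54 = 5 V, R_Th = R_1‖R_2 = 10.8 kΩ.
Base-emitter loop: V_Th = I_B·R_Th + V_BE + (β+1)I_B·R_E, so I_B = (5 − 0.7) / (10.8 + 101×0.47) = 0.0738 mA.
I_C = β·I_B = 100×0.0738 = 7.38 mA, and I_E = (β+1)I_B = 7.45 mA.
V_CE = V_CC − I_C·R_C − I_E·R_E = 18 − 7.38×1 − 7.45×0.47 = 7.12 V.
V_CE = 7.12 V > 0.2 V confirms active-region operation.

V_CE ≈ 7.1 V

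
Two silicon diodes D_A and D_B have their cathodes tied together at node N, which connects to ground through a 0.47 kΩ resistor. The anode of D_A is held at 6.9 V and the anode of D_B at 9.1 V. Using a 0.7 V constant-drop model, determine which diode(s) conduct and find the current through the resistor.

Assume both conduct. Then node N would need to be at both 6.9−0.7 = 6.2 V and 9.1−0.7 = 8.4 V, which is impossible.
Assume only D_B conducts: V_N = 9.1 − 0.7 = 8.4 V, so I_R = 8.4/0.47 = 17.9 mA.
Check D_A: its anode-to-cathode voltage is 6.9 − 8.4 = -1.5 V < 0.7 V, so it is off. The assumption is consistent.

Only D_B conducts; I_R ≈ 18 mA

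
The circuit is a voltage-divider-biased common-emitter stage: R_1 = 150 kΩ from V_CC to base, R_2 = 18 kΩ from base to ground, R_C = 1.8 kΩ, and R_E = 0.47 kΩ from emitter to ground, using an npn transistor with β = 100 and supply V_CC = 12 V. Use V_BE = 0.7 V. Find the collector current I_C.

Thevenize the base divider: V_Th = V_CC·R_2/(R_1+R_2) = 12×18/168 = 1.29 V, R_Th = R_1‖R_2 = 16.1 kΩ.
Base-emitter loop: V_Th = I_B·R_Th + V_BE + (β+1)I_B·R_E, so I_B = (1.29 − 0.7) / (16.1 + 101×0.47) = 0.00922 mA.
I_C = β·I_B = 100×0.00922 = 0.922 mA, and I_E = (β+1)I_B = 0.931 mA.
V_CE = V_CC − I_C·R_C − I_E·R_E = 12 − 0.922×1.8 − 0.931×0.47 = 9.9 V.
V_CE = 9.9 V > 0.2 V confirms active-region operation.

I_C ≈ 0.92 mA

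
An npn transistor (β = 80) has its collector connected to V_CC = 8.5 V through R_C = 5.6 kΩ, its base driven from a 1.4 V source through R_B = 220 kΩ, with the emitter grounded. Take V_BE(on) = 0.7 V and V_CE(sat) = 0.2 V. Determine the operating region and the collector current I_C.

Assume active. Base-emitter loop: I_B = (V_BB − V_BE)/R_B = (1.4 − 0.7)/220 = 0.00318 mA.
I_C = β·I_B = 80×0.00318 = 0.255 mA.
V_CE = V_CC − I_C·R_C = 8.5 − 0.255×5.6 = 7.07 V > V_CE(sat), so the active-region assumption holds.

active; I_C ≈ 0.25 mA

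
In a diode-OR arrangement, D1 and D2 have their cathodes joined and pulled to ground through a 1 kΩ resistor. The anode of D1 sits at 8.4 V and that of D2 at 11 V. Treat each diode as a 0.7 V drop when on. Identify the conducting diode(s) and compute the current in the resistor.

Only D2 conducts; I_R ≈ 10 mA

Assume both conduct. Then node N would need to be at both 8.4−0.7 = 7.7 V and 11−0.7 = 10.3 V, which is impossible.
Assume only D2 conducts: V_N = 11 − 0.7 = 10.3 V, so I_R = 10.3/1 = 10.3 mA.
Check D1: its anode-to-cathode voltage is 8.4 − 10.3 = -1.9 V < 0.7 V, so it is off. The assumption is consistent.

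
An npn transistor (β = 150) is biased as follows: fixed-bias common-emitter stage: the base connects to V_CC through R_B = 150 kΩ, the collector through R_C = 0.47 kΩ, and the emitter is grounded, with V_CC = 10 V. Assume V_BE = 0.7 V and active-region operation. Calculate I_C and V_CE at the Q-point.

Base loop: V_CC = I_B·R_B + V_BE, so I_B = (10 − 0.7)/150 kΩ = 0.062 mA.
In the active region I_C = β·I_B = 150 × 0.062 = 9.3 mA.
Collector loop: V_CE = V_CC − I_C·R_C = 10 − 9.3×0.47 = 5.63 V.
Since V_CE = 5.63 V > V_CE(sat) ≈ 0.2 V, the transistor is in the active region as assumed.

I_C ≈ 9.3 mA, V_CE ≈ 5.6 V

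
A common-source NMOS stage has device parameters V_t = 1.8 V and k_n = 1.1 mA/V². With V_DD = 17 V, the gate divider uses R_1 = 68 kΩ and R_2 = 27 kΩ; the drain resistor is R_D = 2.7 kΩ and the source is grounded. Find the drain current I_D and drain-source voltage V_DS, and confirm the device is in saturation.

I_D ≈ 5.1 mA, V_DS ≈ 3.4 V

V_G = V_DD·R_2/(R_1+R_2) = 17×27/95 = 4.83 V. With the source grounded, V_GS = V_G = 4.83 V.
Assume saturation: I_D = (k_n/2)(V_GS − V_t)² = (1.1/2)×(4.83 − 1.8)² = 0.55×3.03² = 5.05 mA.
V_DS = V_DD − I_D·R_D = 17 − 5.05×2.7 = 3.35 V.
Saturation requires V_DS ≥ V_GS − V_t = 3.03 V; 3.35 ≥ 3.03 ✓.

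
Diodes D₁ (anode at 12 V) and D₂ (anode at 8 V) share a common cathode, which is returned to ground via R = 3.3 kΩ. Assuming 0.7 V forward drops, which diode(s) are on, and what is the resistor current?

Only D₁ conducts; I_R ≈ 3.4 mA

Assume both conduct. Then node N would need to be at both 12−0.7 = 11.3 V and 8−0.7 = 7.3 V, which is impossible.
Assume only D₁ conducts: V_N = 12 − 0.7 = 11.3 V, so I_R = 11.3/3.3 = 3.42 mA.
Check D₂: its anode-to-cathode voltage is 8 − 11.3 = -3.3 V < 0.7 V, so it is off. The assumption is consistent.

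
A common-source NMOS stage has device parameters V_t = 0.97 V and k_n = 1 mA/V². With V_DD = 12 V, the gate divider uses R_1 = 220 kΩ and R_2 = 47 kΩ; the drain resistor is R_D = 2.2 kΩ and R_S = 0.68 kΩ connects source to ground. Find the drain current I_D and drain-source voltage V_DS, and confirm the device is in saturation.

I_D ≈ 0.39 mA, V_DS ≈ 11 V

V_G = V_DD·R_2/(R_1+R_2) = 12×47/267 = 2.11 V.
Assume saturation: I_D = (k_n/2)(V_GS − V_t)² with V_GS = V_G − I_D·R_S = 2.11 − 0.68·I_D.
Substituting gives 0.231·I_D² − 1.78·I_D + 0.652 = 0, with roots I_D = 0.387 or 7.3 mA.
The root I_D = 7.3 mA gives V_GS = -2.85 V ≤ V_t, so take I_D = 0.387 mA.
Then V_GS = 1.85 V and V_DS = V_DD − I_D(R_D+R_S) = 12 − 0.387×2.88 = 10.9 V.
Saturation requires V_DS ≥ V_GS − V_t = 0.879 V; 10.9 ≥ 0.879 ✓.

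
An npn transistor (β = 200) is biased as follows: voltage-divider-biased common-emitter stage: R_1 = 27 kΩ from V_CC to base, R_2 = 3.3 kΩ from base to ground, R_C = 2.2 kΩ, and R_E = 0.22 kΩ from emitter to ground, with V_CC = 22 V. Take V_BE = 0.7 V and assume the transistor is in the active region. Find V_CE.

Thevenize the base divider: V_Th = V_CC·R_2/(R_1+R_2) = 22×3.3/30.3 = 2.4 V, R_Th = R_1‖R_2 = 2.94 kΩ.
Base-emitter loop: V_Th = I_B·R_Th + V_BE + (β+1)I_B·R_E, so I_B = (2.4 − 0.7) / (2.94 + 201×0.22) = 0.036 mA.
I_C = β·I_B = 200×0.036 = 7.19 mA, and I_E = (β+1)I_B = 7.23 mA.
V_CE = V_CC − I_C·R_C − I_E·R_E = 22 − 7.19×2.2 − 7.23×0.22 = 4.59 V.
V_CE = 4.59 V > 0.2 V confirms active-region operation.

V_CE ≈ 4.6 V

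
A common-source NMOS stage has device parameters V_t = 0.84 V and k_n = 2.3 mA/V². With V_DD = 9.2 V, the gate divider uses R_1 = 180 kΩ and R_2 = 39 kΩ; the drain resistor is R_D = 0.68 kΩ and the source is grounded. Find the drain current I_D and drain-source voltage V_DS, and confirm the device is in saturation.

I_D ≈ 0.73 mA, V_DS ≈ 8.7 V

V_G = V_DD·R_2/(R_1+R_2) = 9.2×39/219 = 1.64 V. With the source grounded, V_GS = V_G = 1.64 V.
Assume saturation: I_D = (k_n/2)(V_GS − V_t)² = (2.3/2)×(1.64 − 0.84)² = 1.15×0.798² = 0.733 mA.
V_DS = V_DD − I_D·R_D = 9.2 − 0.733×0.68 = 8.7 V.
Saturation requires V_DS ≥ V_GS − V_t = 0.798 V; 8.7 ≥ 0.798 ✓.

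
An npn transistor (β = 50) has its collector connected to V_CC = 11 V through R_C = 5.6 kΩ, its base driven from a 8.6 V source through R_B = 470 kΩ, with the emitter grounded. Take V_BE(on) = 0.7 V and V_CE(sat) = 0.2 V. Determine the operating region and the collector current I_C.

Assume active. Base-emitter loop: I_B = (V_BB − V_BE)/R_B = (8.6 − 0.7)/470 = 0.0168 mA.
I_C = β·I_B = 50×0.0168 = 0.84 mA.
V_CE = V_CC − I_C·R_C = 11 − 0.84×5.6 = 6.29 V > V_CE(sat), so the active-region assumption holds.

active; I_C ≈ 0.84 mA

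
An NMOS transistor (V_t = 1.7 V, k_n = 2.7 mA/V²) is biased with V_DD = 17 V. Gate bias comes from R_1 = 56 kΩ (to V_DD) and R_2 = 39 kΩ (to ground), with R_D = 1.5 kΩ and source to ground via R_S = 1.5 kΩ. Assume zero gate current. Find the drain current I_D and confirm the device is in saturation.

V_G = V_DD·R_2/(R_1+R_2) = 17×39/95 = 6.98 V.
Assume saturation: I_D = (k_n/2)(V_GS − V_t)² with V_GS = V_G − I_D·R_S = 6.98 − 1.5·I_D.
Substituting gives 3.04·I_D² − 22.4·I_D + 37.6 = 0, with roots I_D = 2.6 or 4.77 mA.
The root I_D = 4.77 mA gives V_GS = -0.18 V ≤ V_t, so take I_D = 2.6 mA.
Then V_GS = 3.09 V and V_DS = V_DD − I_D(R_D+R_S) = 17 − 2.6×3 = 9.21 V.
Saturation requires V_DS ≥ V_GS − V_t = 1.39 V; 9.21 ≥ 1.39 ✓.

I_D ≈ 2.6 mA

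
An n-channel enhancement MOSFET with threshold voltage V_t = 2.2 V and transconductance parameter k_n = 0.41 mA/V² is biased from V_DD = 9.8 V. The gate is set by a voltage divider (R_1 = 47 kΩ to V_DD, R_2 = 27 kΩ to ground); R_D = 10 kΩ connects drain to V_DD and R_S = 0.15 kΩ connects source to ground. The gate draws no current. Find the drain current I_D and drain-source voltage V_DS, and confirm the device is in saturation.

I_D ≈ 0.36 mA, V_DS ≈ 6.2 V

V_G = V_DD·R_2/(R_1+R_2) = 9.8×27/74 = 3.58 V.
Assume saturation: I_D = (k_n/2)(V_GS − V_t)² with V_GS = V_G − I_D·R_S = 3.58 − 0.15·I_D.
Substituting gives 0.00461·I_D² − 1.08·I_D + 0.388 = 0, with roots I_D = 0.358 or 235 mA.
The root I_D = 235 mA gives V_GS = -31.6 V ≤ V_t, so take I_D = 0.358 mA.
Then V_GS = 3.52 V and V_DS = V_DD − I_D(R_D+R_S) = 9.8 − 0.358×10.2 = 6.16 V.
Saturation requires V_DS ≥ V_GS − V_t = 1.32 V; 6.16 ≥ 1.32 ✓.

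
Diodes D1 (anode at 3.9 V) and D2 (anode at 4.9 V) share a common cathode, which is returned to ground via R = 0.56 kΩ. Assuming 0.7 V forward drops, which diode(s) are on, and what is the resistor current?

Only D2 conducts; I_R ≈ 7.5 mA

Assume both conduct. Then node N would need to be at both 3.9−0.7 = 3.2 V and 4.9−0.7 = 4.2 V, which is impossible.
Assume only D2 conducts: V_N = 4.9 − 0.7 = 4.2 V, so I_R = 4.2/0.56 = 7.5 mA.
Check D1: its anode-to-cathode voltage is 3.9 − 4.2 = -0.3 V < 0.7 V, so it is off. The assumption is consistent.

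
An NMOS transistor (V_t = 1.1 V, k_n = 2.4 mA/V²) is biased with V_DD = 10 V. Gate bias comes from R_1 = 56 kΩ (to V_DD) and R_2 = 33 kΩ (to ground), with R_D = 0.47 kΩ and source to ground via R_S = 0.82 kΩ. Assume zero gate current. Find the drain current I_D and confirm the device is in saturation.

I_D ≈ 1.7 mA

V_G = V_DD·R_2/(R_1+R_2) = 10×33/89 = 3.71 V.
Assume saturation: I_D = (k_n/2)(V_GS − V_t)² with V_GS = V_G − I_D·R_S = 3.71 − 0.82·I_D.
Substituting gives 0.807·I_D² − 6.13·I_D + 8.16 = 0, with roots I_D = 1.72 or 5.88 mA.
The root I_D = 5.88 mA gives V_GS = -1.11 V ≤ V_t, so take I_D = 1.72 mA.
Then V_GS = 2.3 V and V_DS = V_DD − I_D(R_D+R_S) = 10 − 1.72×1.29 = 7.78 V.
Saturation requires V_DS ≥ V_GS − V_t = 1.2 V; 7.78 ≥ 1.2 ✓.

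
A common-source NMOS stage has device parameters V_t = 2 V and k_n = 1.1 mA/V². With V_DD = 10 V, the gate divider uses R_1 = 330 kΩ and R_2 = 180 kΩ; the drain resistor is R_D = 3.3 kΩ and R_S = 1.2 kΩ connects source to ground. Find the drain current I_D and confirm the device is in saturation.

I_D ≈ 0.49 mA

V_G = V_DD·R_2/(R_1+R_2) = 10×180/510 = 3.53 V.
Assume saturation: I_D = (k_n/2)(V_GS − V_t)² with V_GS = V_G − I_D·R_S = 3.53 − 1.2·I_D.
Substituting gives 0.792·I_D² − 3.02·I_D + 1.29 = 0, with roots I_D = 0.489 or 3.32 mA.
The root I_D = 3.32 mA gives V_GS = -0.458 V ≤ V_t, so take I_D = 0.489 mA.
Then V_GS = 2.94 V and V_DS = V_DD − I_D(R_D+R_S) = 10 − 0.489×4.5 = 7.8 V.
Saturation requires V_DS ≥ V_GS − V_t = 0.943 V; 7.8 ≥ 0.943 ✓.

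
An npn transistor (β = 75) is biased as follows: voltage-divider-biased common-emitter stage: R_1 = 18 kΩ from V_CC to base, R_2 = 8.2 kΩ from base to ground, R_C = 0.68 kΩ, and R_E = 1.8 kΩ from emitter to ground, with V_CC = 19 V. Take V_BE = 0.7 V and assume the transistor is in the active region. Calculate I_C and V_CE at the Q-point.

Thevenize the base divider: V_Th = V_CC·R_2/(R_1+R_2) = 19×8.2/26.2 = 5.95 V, R_Th = R_1‖R_2 = 5.63 kΩ.
Base-emitter loop: V_Th = I_B·R_Th + V_BE + (β+1)I_B·R_E, so I_B = (5.95 − 0.7) / (5.63 + 76×1.8) = 0.0368 mA.
I_C = β·I_B = 75×0.0368 = 2.76 mA, and I_E = (β+1)I_B = 2.8 mA.
V_CE = V_CC − I_C·R_C − I_E·R_E = 19 − 2.76×0.68 − 2.8×1.8 = 12.1 V.
V_CE = 12.1 V > 0.2 V confirms active-region operation.

I_C ≈ 2.8 mA, V_CE ≈ 12 V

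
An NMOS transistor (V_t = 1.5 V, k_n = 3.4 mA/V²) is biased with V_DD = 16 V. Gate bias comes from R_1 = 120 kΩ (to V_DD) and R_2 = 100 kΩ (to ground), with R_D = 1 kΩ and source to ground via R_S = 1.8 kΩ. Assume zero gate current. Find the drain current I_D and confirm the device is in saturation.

I_D ≈ 2.5 mA

V_G = V_DD·R_2/(R_1+R_2) = 16×100/220 = 7.27 V.
Assume saturation: I_D = (k_n/2)(V_GS − V_t)² with V_GS = V_G − I_D·R_S = 7.27 − 1.8·I_D.
Substituting gives 5.51·I_D² − 36.3·I_D + 56.7 = 0, with roots I_D = 2.53 or 4.07 mA.
The root I_D = 4.07 mA gives V_GS = -0.0466 V ≤ V_t, so take I_D = 2.53 mA.
Then V_GS = 2.72 V and V_DS = V_DD − I_D(R_D+R_S) = 16 − 2.53×2.8 = 8.92 V.
Saturation requires V_DS ≥ V_GS − V_t = 1.22 V; 8.92 ≥ 1.22 ✓.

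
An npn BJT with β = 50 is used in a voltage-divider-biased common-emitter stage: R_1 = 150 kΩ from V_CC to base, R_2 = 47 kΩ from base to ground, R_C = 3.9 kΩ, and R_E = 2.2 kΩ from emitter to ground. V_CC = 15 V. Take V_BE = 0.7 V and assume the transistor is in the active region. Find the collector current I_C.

Thevenize the base divider: V_Th = V_CC·R_2/(R_1+R_2) = 15×47/197 = 3.58 V, R_Th = R_1‖R_2 = 35.8 kΩ.
Base-emitter loop: V_Th = I_B·R_Th + V_BE + (β+1)I_B·R_E, so I_B = (3.58 − 0.7) / (35.8 + 51×2.2) = 0.0195 mA.
I_C = β·I_B = 50×0.0195 = 0.973 mA, and I_E = (β+1)I_B = 0.992 mA.
V_CE = V_CC − I_C·R_C − I_E·R_E = 15 − 0.973×3.9 − 0.992×2.2 = 9.02 V.
V_CE = 9.02 V > 0.2 V confirms active-region operation.

I_C ≈ 0.97 mA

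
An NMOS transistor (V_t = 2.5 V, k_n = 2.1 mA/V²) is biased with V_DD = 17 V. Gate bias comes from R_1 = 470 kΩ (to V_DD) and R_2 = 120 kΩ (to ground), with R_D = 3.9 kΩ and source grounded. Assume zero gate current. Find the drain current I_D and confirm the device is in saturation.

V_G = V_DD·R_2/(R_1+R_2) = 17×120/590 = 3.46 V. With the source grounded, V_GS = V_G = 3.46 V.
Assume saturation: I_D = (k_n/2)(V_GS − V_t)² = (2.1/2)×(3.46 − 2.5)² = 1.05×0.958² = 0.963 mA.
V_DS = V_DD − I_D·R_D = 17 − 0.963×3.9 = 13.2 V.
Saturation requires V_DS ≥ V_GS − V_t = 0.958 V; 13.2 ≥ 0.958 ✓.

I_D ≈ 0.96 mA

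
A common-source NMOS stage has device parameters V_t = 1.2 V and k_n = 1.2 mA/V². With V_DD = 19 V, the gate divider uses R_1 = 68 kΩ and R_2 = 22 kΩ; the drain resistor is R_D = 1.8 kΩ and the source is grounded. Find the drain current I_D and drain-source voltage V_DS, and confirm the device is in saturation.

V_G = V_DD·R_2/(R_1+R_2) = 19×22/90 = 4.64 V. With the source grounded, V_GS = V_G = 4.64 V.
Assume saturation: I_D = (k_n/2)(V_GS − V_t)² = (1.2/2)×(4.64 − 1.2)² = 0.6×3.44² = 7.12 mA.
V_DS = V_DD − I_D·R_D = 19 − 7.12×1.8 = 6.19 V.
Saturation requires V_DS ≥ V_GS − V_t = 3.44 V; 6.19 ≥ 3.44 ✓.

I_D ≈ 7.1 mA, V_DS ≈ 6.2 V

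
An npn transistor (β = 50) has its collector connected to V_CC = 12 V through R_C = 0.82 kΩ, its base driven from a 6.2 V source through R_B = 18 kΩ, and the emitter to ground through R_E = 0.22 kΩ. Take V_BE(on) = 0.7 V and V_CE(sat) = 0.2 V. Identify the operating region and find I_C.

active; I_C ≈ 9.4 mA

Assume active. Base-emitter loop: I_B = (V_BB − V_BE)/(R_B + (β+1)R_E) = (6.2 − 0.7)/(18 + 51×0.22) = 0.188 mA.
I_C = β·I_B = 50×0.188 = 9.41 mA.
V_CE = V_CC − I_C·R_C − I_E·R_E = 12 − 9.41×0.82 − 9.6×0.22 = 2.17 V > V_CE(sat), so the active-region assumption holds.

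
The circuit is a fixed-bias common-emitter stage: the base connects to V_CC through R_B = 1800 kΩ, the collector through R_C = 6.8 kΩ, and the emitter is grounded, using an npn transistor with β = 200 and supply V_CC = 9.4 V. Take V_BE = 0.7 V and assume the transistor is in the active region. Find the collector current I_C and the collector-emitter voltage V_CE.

Base loop: V_CC = I_B·R_B + V_BE, so I_B = (9.4 − 0.7)/1800 kΩ = 0.00483 mA.
In the active region I_C = β·I_B = 200 × 0.00483 = 0.967 mA.
Collector loop: V_CE = V_CC − I_C·R_C = 9.4 − 0.967×6.8 = 2.83 V.
Since V_CE = 2.83 V > V_CE(sat) ≈ 0.2 V, the transistor is in the active region as assumed.

I_C ≈ 0.97 mA, V_CE ≈ 2.8 V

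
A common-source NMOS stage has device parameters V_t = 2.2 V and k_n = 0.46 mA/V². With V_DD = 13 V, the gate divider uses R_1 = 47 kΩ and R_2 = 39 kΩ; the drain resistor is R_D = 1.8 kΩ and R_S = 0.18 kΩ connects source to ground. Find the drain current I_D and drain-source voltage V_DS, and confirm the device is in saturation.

V_G = V_DD·R_2/(R_1+R_2) = 13×39/86 = 5.9 V.
Assume saturation: I_D = (k_n/2)(V_GS − V_t)² with V_GS = V_G − I_D·R_S = 5.9 − 0.18·I_D.
Substituting gives 0.00745·I_D² − 1.31·I_D + 3.14 = 0, with roots I_D = 2.44 or 173 mA.
The root I_D = 173 mA gives V_GS = -25.2 V ≤ V_t, so take I_D = 2.44 mA.
Then V_GS = 5.46 V and V_DS = V_DD − I_D(R_D+R_S) = 13 − 2.44×1.98 = 8.17 V.
Saturation requires V_DS ≥ V_GS − V_t = 3.26 V; 8.17 ≥ 3.26 ✓.

I_D ≈ 2.4 mA, V_DS ≈ 8.2 V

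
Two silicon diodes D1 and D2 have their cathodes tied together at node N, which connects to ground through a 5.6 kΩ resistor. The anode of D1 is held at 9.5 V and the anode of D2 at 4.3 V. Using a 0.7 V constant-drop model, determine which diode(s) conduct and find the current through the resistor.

Assume both conduct. Then node N would need to be at both 9.5−0.7 = 8.8 V and 4.3−0.7 = 3.6 V, which is impossible.
Assume only D1 conducts: V_N = 9.5 − 0.7 = 8.8 V, so I_R = 8.8/5.6 = 1.57 mA.
Check D2: its anode-to-cathode voltage is 4.3 − 8.8 = -4.5 V < 0.7 V, so it is off. The assumption is consistent.

Only D1 conducts; I_R ≈ 1.6 mA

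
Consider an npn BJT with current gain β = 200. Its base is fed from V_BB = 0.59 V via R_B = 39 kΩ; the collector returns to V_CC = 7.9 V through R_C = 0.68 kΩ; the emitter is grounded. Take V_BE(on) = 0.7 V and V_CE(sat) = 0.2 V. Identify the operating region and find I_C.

cutoff; I_C ≈ 0

V_BB = 0.59 V ≤ V_BE(on) = 0.7 V, so the base-emitter junction is not forward biased.
The transistor is in cutoff: I_B = I_C = 0.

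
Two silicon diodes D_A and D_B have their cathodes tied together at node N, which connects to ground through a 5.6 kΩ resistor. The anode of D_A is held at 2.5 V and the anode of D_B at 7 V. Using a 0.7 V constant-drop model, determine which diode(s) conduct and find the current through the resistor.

Only D_B conducts; I_R ≈ 1.1 mA

Assume both conduct. Then node N would need to be at both 2.5−0.7 = 1.8 V and 7−0.7 = 6.3 V, which is impossible.
Assume only D_B conducts: V_N = 7 − 0.7 = 6.3 V, so I_R = 6.3/5.6 = 1.12 mA.
Check D_A: its anode-to-cathode voltage is 2.5 − 6.3 = -3.8 V < 0.7 V, so it is off. The assumption is consistent.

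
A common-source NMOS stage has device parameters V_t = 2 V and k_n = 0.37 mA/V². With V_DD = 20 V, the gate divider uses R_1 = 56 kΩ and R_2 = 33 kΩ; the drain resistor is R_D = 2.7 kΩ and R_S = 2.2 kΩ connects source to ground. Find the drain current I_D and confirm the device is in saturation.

V_G = V_DD·R_2/(R_1+R_2) = 20×33/89 = 7.42 V.
Assume saturation: I_D = (k_n/2)(V_GS − V_t)² with V_GS = V_G − I_D·R_S = 7.42 − 2.2·I_D.
Substituting gives 0.895·I_D² − 5.41·I_D + 5.43 = 0, with roots I_D = 1.27 or 4.77 mA.
The root I_D = 4.77 mA gives V_GS = -3.08 V ≤ V_t, so take I_D = 1.27 mA.
Then V_GS = 4.62 V and V_DS = V_DD − I_D(R_D+R_S) = 20 − 1.27×4.9 = 13.8 V.
Saturation requires V_DS ≥ V_GS − V_t = 2.62 V; 13.8 ≥ 2.62 ✓.

I_D ≈ 1.3 mA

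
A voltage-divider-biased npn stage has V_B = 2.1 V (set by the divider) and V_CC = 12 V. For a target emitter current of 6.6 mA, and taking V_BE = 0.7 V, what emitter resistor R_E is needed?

V_E = V_B − V_BE = 2.1 − 0.7 = 1.4 V.
R_E = V_E / I_E = 1.4 / 6.6 = 0.212 kΩ.

R_E ≈ 0.21 kΩ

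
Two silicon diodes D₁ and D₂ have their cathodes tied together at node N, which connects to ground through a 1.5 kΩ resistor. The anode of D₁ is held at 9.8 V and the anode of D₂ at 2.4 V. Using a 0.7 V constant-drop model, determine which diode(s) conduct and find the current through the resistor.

Assume both conduct. Then node N would need to be at both 9.8−0.7 = 9.1 V and 2.4−0.7 = 1.7 V, which is impossible.
Assume only D₁ conducts: V_N = 9.8 − 0.7 = 9.1 V, so I_R = 9.1/1.5 = 6.07 mA.
Check D₂: its anode-to-cathode voltage is 2.4 − 9.1 = -6.7 V < 0.7 V, so it is off. The assumption is consistent.

Only D₁ conducts; I_R ≈ 6.1 mA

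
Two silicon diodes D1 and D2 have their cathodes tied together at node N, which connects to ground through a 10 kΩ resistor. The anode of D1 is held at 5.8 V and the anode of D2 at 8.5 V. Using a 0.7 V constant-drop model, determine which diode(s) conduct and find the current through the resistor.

Assume both conduct. Then node N would need to be at both 5.8−0.7 = 5.1 V and 8.5−0.7 = 7.8 V, which is impossible.
Assume only D2 conducts: V_N = 8.5 − 0.7 = 7.8 V, so I_R = 7.8/10 = 0.78 mA.
Check D1: its anode-to-cathode voltage is 5.8 − 7.8 = -2 V < 0.7 V, so it is off. The assumption is consistent.

Only D2 conducts; I_R ≈ 0.78 mA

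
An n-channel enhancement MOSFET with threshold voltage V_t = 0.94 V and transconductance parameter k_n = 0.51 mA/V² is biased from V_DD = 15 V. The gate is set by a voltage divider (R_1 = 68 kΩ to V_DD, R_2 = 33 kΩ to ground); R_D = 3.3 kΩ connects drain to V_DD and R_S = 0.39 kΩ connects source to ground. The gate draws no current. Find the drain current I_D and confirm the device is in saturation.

I_D ≈ 2.4 mA

V_G = V_DD·R_2/(R_1+R_2) = 15×33/101 = 4.9 V.
Assume saturation: I_D = (k_n/2)(V_GS − V_t)² with V_GS = V_G − I_D·R_S = 4.9 − 0.39·I_D.
Substituting gives 0.0388·I_D² − 1.79·I_D + 4 = 0, with roots I_D = 2.36 or 43.7 mA.
The root I_D = 43.7 mA gives V_GS = -12.2 V ≤ V_t, so take I_D = 2.36 mA.
Then V_GS = 3.98 V and V_DS = V_DD − I_D(R_D+R_S) = 15 − 2.36×3.69 = 6.3 V.
Saturation requires V_DS ≥ V_GS − V_t = 3.04 V; 6.3 ≥ 3.04 ✓.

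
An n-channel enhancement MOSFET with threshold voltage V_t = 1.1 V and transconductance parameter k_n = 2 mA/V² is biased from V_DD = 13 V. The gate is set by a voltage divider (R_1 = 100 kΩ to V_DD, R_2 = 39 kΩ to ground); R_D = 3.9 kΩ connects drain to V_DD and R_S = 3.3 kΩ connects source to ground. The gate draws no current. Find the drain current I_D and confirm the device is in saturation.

V_G = V_DD·R_2/(R_1+R_2) = 13×39/139 = 3.65 V.
Assume saturation: I_D = (k_n/2)(V_GS − V_t)² with V_GS = V_G − I_D·R_S = 3.65 − 3.3·I_D.
Substituting gives 10.9·I_D² − 17.8·I_D + 6.49 = 0, with roots I_D = 0.548 or 1.09 mA.
The root I_D = 1.09 mA gives V_GS = 0.0569 V ≤ V_t, so take I_D = 0.548 mA.
Then V_GS = 1.84 V and V_DS = V_DD − I_D(R_D+R_S) = 13 − 0.548×7.2 = 9.06 V.
Saturation requires V_DS ≥ V_GS − V_t = 0.74 V; 9.06 ≥ 0.74 ✓.

I_D ≈ 0.55 mA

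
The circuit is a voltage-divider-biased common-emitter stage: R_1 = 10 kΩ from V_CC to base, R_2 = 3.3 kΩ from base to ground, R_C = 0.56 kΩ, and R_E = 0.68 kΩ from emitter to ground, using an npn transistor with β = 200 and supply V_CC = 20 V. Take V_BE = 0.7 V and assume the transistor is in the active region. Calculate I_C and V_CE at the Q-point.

I_C ≈ 6.1 mA, V_CE ≈ 12 V

Thevenize the base divider: V_Th = V_CC·R_2/(R_1+R_2) = 20×3.3/13.3 = 4.96 V, R_Th = R_1‖R_2 = 2.48 kΩ.
Base-emitter loop: V_Th = I_B·R_Th + V_BE + (β+1)I_B·R_E, so I_B = (4.96 − 0.7) / (2.48 + 201×0.68) = 0.0306 mA.
I_C = β·I_B = 200×0.0306 = 6.13 mA, and I_E = (β+1)I_B = 6.16 mA.
V_CE = V_CC − I_C·R_C − I_E·R_E = 20 − 6.13×0.56 − 6.16×0.68 = 12.4 V.
V_CE = 12.4 V > 0.2 V confirms active-region operation.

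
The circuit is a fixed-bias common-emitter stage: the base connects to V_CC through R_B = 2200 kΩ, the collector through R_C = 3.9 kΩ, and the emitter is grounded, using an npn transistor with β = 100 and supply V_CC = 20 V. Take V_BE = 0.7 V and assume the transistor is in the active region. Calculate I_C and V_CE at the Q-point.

Base loop: V_CC = I_B·R_B + V_BE, so I_B = (20 − 0.7)/2200 kΩ = 0.00877 mA.
In the active region I_C = β·I_B = 100 × 0.00877 = 0.877 mA.
Collector loop: V_CE = V_CC − I_C·R_C = 20 − 0.877×3.9 = 16.6 V.
Since V_CE = 16.6 V > V_CE(sat) ≈ 0.2 V, the transistor is in the active region as assumed.

I_C ≈ 0.88 mA, V_CE ≈ 17 V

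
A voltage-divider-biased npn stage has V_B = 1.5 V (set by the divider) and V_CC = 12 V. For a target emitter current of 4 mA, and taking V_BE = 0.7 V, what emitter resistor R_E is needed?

V_E = V_B − V_BE = 1.5 − 0.7 = 0.8 V.
R_E = V_E / I_E = 0.8 / 4 = 0.2 kΩ.

R_E ≈ 0.2 kΩ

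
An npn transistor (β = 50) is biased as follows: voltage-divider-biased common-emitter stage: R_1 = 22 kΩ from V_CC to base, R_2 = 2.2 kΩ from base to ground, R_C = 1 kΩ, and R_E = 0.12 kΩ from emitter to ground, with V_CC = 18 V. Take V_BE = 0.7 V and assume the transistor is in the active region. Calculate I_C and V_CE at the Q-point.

I_C ≈ 5.8 mA, V_CE ≈ 12 V

Thevenize the base divider: V_Th = V_CC·R_2/(R_1+R_2) = 18×2.2/24.2 = 1.64 V, R_Th = R_1‖R_2 = 2 kΩ.
Base-emitter loop: V_Th = I_B·R_Th + V_BE + (β+1)I_B·R_E, so I_B = (1.64 − 0.7) / (2 + 51×0.12) = 0.115 mA.
I_C = β·I_B = 50×0.115 = 5.77 mA, and I_E = (β+1)I_B = 5.88 mA.
V_CE = V_CC − I_C·R_C − I_E·R_E = 18 − 5.77×1 − 5.88×0.12 = 11.5 V.
V_CE = 11.5 V > 0.2 V confirms active-region operation.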